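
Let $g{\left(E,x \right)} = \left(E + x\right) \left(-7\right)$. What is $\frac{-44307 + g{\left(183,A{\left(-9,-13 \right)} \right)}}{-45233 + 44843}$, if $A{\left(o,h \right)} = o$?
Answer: $\frac{3035}{26} \approx 116.73$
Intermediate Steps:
$g{\left(E,x \right)} = - 7 E - 7 x$
$\frac{-44307 + g{\left(183,A{\left(-9,-13 \right)} \right)}}{-45233 + 44843} = \frac{-44307 - 1218}{-45233 + 44843} = \frac{-44307 + \left(-1281 + 63\right)}{-390} = \left(-44307 - 1218\right) \left(- \frac{1}{390}\right) = \left(-45525\right) \left(- \frac{1}{390}\right) = \frac{3035}{26}$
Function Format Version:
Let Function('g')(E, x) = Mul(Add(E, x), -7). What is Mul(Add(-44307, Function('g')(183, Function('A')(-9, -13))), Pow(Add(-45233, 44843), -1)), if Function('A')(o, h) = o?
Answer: Rational(3035, 26) ≈ 116.73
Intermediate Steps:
Function('g')(E, x) = Add(Mul(-7, E), Mul(-7, x))
Mul(Add(-44307, Function('g')(183, Function('A')(-9, -13))), Pow(Add(-45233, 44843), -1)) = Mul(Add(-44307, Add(Mul(-7, 183), Mul(-7, -9))), Pow(Add(-45233, 44843), -1)) = Mul(Add(-44307, Add(-1281, 63)), Pow(-390, -1)) = Mul(Add(-44307, -1218), Rational(-1, 390)) = Mul(-45525, Rational(-1, 390)) = Rational(3035, 26)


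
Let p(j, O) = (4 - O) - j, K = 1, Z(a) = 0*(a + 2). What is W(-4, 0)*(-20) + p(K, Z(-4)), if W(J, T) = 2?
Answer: -37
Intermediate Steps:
Z(a) = 0 (Z(a) = 0*(2 + a) = 0)
p(j, O) = 4 - O - j
W(-4, 0)*(-20) + p(K, Z(-4)) = 2*(-20) + (4 - 1*0 - 1*1) = -40 + (4 + 0 - 1) = -40 + 3 = -37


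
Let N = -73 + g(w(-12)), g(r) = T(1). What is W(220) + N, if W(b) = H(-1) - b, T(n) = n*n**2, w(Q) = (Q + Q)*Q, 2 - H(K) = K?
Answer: -289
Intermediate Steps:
H(K) = 2 - K
w(Q) = 2*Q**2 (w(Q) = (2*Q)*Q = 2*Q**2)
T(n) = n**3
g(r) = 1 (g(r) = 1**3 = 1)
W(b) = 3 - b (W(b) = (2 - 1*(-1)) - b = (2 + 1) - b = 3 - b)
N = -72 (N = -73 + 1 = -72)
W(220) + N = (3 - 1*220) - 72 = (3 - 220) - 72 = -217 - 72 = -289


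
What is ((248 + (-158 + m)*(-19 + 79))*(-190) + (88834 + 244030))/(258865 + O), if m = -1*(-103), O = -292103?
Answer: -456372/16619 ≈ -27.461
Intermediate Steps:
m = 103
((248 + (-158 + m)*(-19 + 79))*(-190) + (88834 + 244030))/(258865 + O) = ((248 + (-158 + 103)*(-19 + 79))*(-190) + (88834 + 244030))/(258865 - 292103) = ((248 - 55*60)*(-190) + 332864)/(-33238) = ((248 - 3300)*(-190) + 332864)*(-1/33238) = (-3052*(-190) + 332864)*(-1/33238) = (579880 + 332864)*(-1/33238) = 912744*(-1/33238) = -456372/16619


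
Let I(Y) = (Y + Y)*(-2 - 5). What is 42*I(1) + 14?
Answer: -574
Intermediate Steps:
I(Y) = -14*Y (I(Y) = (2*Y)*(-7) = -14*Y)
42*I(1) + 14 = 42*(-14*1) + 14 = 42*(-14) + 14 = -588 + 14 = -574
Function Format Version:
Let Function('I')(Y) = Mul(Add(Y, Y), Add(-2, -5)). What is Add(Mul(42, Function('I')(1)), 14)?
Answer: -574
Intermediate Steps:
Function('I')(Y) = Mul(-14, Y) (Function('I')(Y) = Mul(Mul(2, Y), -7) = Mul(-14, Y))
Add(Mul(42, Function('I')(1)), 14) = Add(Mul(42, Mul(-14, 1)), 14) = Add(Mul(42, -14), 14) = Add(-588, 14) = -574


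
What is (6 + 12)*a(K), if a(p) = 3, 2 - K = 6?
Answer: 54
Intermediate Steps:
K = -4 (K = 2 - 1*6 = 2 - 6 = -4)
(6 + 12)*a(K) = (6 + 12)*3 = 18*3 = 54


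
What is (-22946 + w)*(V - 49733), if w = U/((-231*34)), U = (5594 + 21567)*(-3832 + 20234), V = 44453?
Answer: 50057008480/119 ≈ 4.2065e+8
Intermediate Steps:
U = 445494722 (U = 27161*16402 = 445494722)
w = -222747361/3927 (w = 445494722/((-231*34)) = 445494722/(-7854) = 445494722*(-1/7854) = -222747361/3927 ≈ -56722.)
(-22946 + w)*(V - 49733) = (-22946 - 222747361/3927)*(44453 - 49733) = -312856303/3927*(-5280) = 50057008480/119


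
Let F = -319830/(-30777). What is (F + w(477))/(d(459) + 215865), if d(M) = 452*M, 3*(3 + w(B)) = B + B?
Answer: 3338195/4342973247 ≈ 0.00076864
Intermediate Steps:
w(B) = -3 + 2*B/3 (w(B) = -3 + (B + B)/3 = -3 + (2*B)/3 = -3 + 2*B/3)
F = 106610/10259 (F = -319830*(-1/30777) = 106610/10259 ≈ 10.392)
(F + w(477))/(d(459) + 215865) = (106610/10259 + (-3 + (2/3)*477))/(452*459 + 215865) = (106610/10259 + (-3 + 318))/(207468 + 215865) = (106610/10259 + 315)/423333 = (3338195/10259)*(1/423333) = 3338195/4342973247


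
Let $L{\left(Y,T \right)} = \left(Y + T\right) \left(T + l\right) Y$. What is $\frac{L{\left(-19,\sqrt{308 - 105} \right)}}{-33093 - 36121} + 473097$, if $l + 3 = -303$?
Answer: $\frac{32745050081}{69214} - \frac{6175 \sqrt{203}}{69214} \approx 4.731 \cdot 10^{5}$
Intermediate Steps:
$l = -306$ ($l = -3 - 303 = -306$)
$L{\left(Y,T \right)} = Y \left(-306 + T\right) \left(T + Y\right)$ ($L{\left(Y,T \right)} = \left(Y + T\right) \left(T - 306\right) Y = \left(T + Y\right) \left(-306 + T\right) Y = \left(-306 + T\right) \left(T + Y\right) Y = Y \left(-306 + T\right) \left(T + Y\right)$)
$\frac{L{\left(-19,\sqrt{308 - 105} \right)}}{-33093 - 36121} + 473097 = \frac{\left(-19\right) \left(\left(\sqrt{308 - 105}\right)^{2} - 306 \sqrt{308 - 105} - -5814 + \sqrt{308 - 105} \left(-19\right)\right)}{-33093 - 36121} + 473097 = \frac{\left(-19\right) \left(\left(\sqrt{203}\right)^{2} - 306 \sqrt{203} + 5814 + \sqrt{203} \left(-19\right)\right)}{-69214} + 473097 = - 19 \left(203 - 306 \sqrt{203} + 5814 - 19 \sqrt{203}\right) \left(- \frac{1}{69214}\right) + 473097 = - 19 \left(6017 - 325 \sqrt{203}\right) \left(- \frac{1}{69214}\right) + 473097 = \left(-114323 + 6175 \sqrt{203}\right) \left(- \frac{1}{69214}\right) + 473097 = \left(\frac{114323}{69214} - \frac{6175 \sqrt{203}}{69214}\right) + 473097 = \frac{32745050081}{69214} - \frac{6175 \sqrt{203}}{69214}$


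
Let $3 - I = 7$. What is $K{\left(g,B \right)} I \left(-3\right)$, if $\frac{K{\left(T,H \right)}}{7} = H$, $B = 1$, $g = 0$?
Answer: $84$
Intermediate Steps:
$I = -4$ ($I = 3 - 7 = -4$)
$K{\left(T,H \right)} = 7 H$
$K{\left(g,B \right)} I \left(-3\right) = 7 \cdot 1 \left(-4\right) \left(-3\right) = 7 \left(-4\right) \left(-3\right) = \left(-28\right) \left(-3\right) = 84$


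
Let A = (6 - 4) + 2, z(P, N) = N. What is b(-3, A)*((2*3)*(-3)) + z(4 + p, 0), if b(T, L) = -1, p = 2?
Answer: 18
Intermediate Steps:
A = 4 (A = 2 + 2 = 4)
b(-3, A)*((2*3)*(-3)) + z(4 + p, 0) = -2*3*(-3) + 0 = -6*(-3) + 0 = -1*(-18) + 0 = 18 + 0 = 18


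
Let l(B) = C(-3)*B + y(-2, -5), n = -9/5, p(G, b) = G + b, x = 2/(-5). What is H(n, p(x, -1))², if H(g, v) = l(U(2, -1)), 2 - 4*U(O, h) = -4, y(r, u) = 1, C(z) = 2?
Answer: 16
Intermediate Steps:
x = -⅖ (x = 2*(-⅕) = -⅖ ≈ -0.40000)
U(O, h) = 3/2 (U(O, h) = ½ - ¼*(-4) = ½ + 1 = 3/2)
n = -9/5 (n = -9*⅕ = -9/5 ≈ -1.8000)
l(B) = 1 + 2*B (l(B) = 2*B + 1 = 1 + 2*B)
H(g, v) = 4 (H(g, v) = 1 + 2*(3/2) = 1 + 3 = 4)
H(n, p(x, -1))² = 4² = 16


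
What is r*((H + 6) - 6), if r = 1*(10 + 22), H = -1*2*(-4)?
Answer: 256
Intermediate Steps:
H = 8 (H = -2*(-4) = 8)
r = 32 (r = 1*32 = 32)
r*((H + 6) - 6) = 32*((8 + 6) - 6) = 32*(14 - 6) = 32*8 = 256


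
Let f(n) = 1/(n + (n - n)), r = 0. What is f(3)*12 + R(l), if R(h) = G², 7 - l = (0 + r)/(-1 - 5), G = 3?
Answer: 13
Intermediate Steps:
l = 7 (l = 7 - (0 + 0)/(-1 - 5) = 7 - 0/(-6) = 7 - 0*(-1)/6 = 7 - 1*0 = 7 + 0 = 7)
R(h) = 9 (R(h) = 3² = 9)
f(n) = 1/n (f(n) = 1/(n + 0) = 1/n)
f(3)*12 + R(l) = 12/3 + 9 = (⅓)*12 + 9 = 4 + 9 = 13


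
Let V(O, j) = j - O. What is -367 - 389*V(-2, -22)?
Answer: 7413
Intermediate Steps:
-367 - 389*V(-2, -22) = -367 - 389*(-22 - 1*(-2)) = -367 - 389*(-22 + 2) = -367 - 389*(-20) = -367 + 7780 = 7413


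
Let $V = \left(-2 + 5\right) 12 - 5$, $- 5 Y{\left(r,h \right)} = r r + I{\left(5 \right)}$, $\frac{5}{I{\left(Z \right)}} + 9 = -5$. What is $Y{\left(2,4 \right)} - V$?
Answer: $- \frac{2221}{70} \approx -31.729$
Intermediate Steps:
$I{\left(Z \right)} = - \frac{5}{14}$ ($I{\left(Z \right)} = \frac{5}{-9 - 5} = \frac{5}{-14} = 5 \left(- \frac{1}{14}\right) = - \frac{5}{14}$)
$Y{\left(r,h \right)} = \frac{1}{14} - \frac{r^{2}}{5}$ ($Y{\left(r,h \right)} = - \frac{r r - \frac{5}{14}}{5} = - \frac{r^{2} - \frac{5}{14}}{5} = - \frac{- \frac{5}{14} + r^{2}}{5} = \frac{1}{14} - \frac{r^{2}}{5}$)
$V = 31$ ($V = 3 \cdot 12 - 5 = 36 - 5 = 31$)
$Y{\left(2,4 \right)} - V = \left(\frac{1}{14} - \frac{2^{2}}{5}\right) - 31 = \left(\frac{1}{14} - \frac{4}{5}\right) - 31 = - \frac{51}{70} - 31 = - \frac{2221}{70}$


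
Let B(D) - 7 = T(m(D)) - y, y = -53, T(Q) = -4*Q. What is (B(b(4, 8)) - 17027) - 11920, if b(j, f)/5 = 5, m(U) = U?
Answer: -28987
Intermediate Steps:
b(j, f) = 25 (b(j, f) = 5*5 = 25)
B(D) = 60 - 4*D (B(D) = 7 + (-4*D - 1*(-53)) = 7 + (-4*D + 53) = 7 + (53 - 4*D) = 60 - 4*D)
(B(b(4, 8)) - 17027) - 11920 = ((60 - 4*25) - 17027) - 11920 = ((60 - 100) - 17027) - 11920 = (-40 - 17027) - 11920 = -17067 - 11920 = -28987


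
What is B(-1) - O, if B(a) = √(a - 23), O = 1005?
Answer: -1005 + 2*I*√6 ≈ -1005.0 + 4.899*I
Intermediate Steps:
B(a) = √(-23 + a)
B(-1) - O = √(-23 - 1) - 1*1005 = √(-24) - 1005 = 2*I*√6 - 1005 = -1005 + 2*I*√6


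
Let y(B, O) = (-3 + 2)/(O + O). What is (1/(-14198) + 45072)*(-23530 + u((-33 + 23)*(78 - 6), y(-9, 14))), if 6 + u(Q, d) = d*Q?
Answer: -52657465534930/49693 ≈ -1.0597e+9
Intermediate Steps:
y(B, O) = -1/(2*O)
u(Q, d) = -6 + Q*d (u(Q, d) = -6 + d*Q = -6 + Q*d)
(1/(-14198) + 45072)*(-23530 + u((-33 + 23)*(78 - 6), y(-9, 14))) = (1/(-14198) + 45072)*(-23530 + (-6 + ((-33 + 23)*(78 - 6))*(-1/2/14))) = (-1/14198 + 45072)*(-23530 + (-6 + (-10*72)*(-1/2*1/14))) = 639932255*(-23530 + (-6 - 720*(-1/28)))/14198 = 639932255*(-23530 + (-6 + 180/7))/14198 = 639932255*(-23530 + 138/7)/14198 = (639932255/14198)*(-164572/7) = -52657465534930/49693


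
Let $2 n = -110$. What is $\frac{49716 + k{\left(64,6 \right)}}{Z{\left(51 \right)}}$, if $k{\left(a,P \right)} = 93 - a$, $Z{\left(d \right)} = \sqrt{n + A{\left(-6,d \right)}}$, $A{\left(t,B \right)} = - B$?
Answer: $- \frac{49745 i \sqrt{106}}{106} \approx - 4831.7 i$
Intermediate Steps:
$n = -55$ ($n = \frac{1}{2} \left(-110\right) = -55$)
$Z{\left(d \right)} = \sqrt{-55 - d}$
$\frac{49716 + k{\left(64,6 \right)}}{Z{\left(51 \right)}} = \frac{49716 + \left(93 - 64\right)}{\sqrt{-55 - 51}} = \frac{49716 + 29}{\sqrt{-106}} = \frac{49745}{i \sqrt{106}} = 49745 \left(- \frac{i \sqrt{106}}{106}\right) = - \frac{49745 i \sqrt{106}}{106}$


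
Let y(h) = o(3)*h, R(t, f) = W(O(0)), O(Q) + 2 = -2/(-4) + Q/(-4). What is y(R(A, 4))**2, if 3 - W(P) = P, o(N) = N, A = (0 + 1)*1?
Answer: 729/4 ≈ 182.25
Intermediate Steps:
A = 1 (A = 1*1 = 1)
O(Q) = -3/2 - Q/4 (O(Q) = -2 + (-2/(-4) + Q/(-4)) = -2 + (-2*(-1/4) + Q*(-1/4)) = -2 + (1/2 - Q/4) = -3/2 - Q/4)
W(P) = 3 - P
R(t, f) = 9/2 (R(t, f) = 3 - (-3/2 - 1/4*0) = 3 - (-3/2 + 0) = 3 - 1*(-3/2) = 3 + 3/2 = 9/2)
y(h) = 3*h
y(R(A, 4))**2 = (3*(9/2))**2 = (27/2)**2 = 729/4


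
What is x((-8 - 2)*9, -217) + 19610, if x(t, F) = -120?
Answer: 19490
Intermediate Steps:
x((-8 - 2)*9, -217) + 19610 = -120 + 19610 = 19490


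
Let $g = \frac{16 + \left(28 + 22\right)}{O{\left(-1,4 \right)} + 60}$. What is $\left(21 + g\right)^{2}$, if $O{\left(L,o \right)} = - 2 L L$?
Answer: $\frac{412164}{841} \approx 490.09$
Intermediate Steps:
$O{\left(L,o \right)} = - 2 L^{2}$
$g = \frac{33}{29}$ ($g = \frac{16 + \left(28 + 22\right)}{- 2 \left(-1\right)^{2} + 60} = \frac{16 + 50}{\left(-2\right) 1 + 60} = \frac{66}{-2 + 60} = \frac{66}{58} = 66 \cdot \frac{1}{58} = \frac{33}{29} \approx 1.1379$)
$\left(21 + g\right)^{2} = \left(21 + \frac{33}{29}\right)^{2} = \left(\frac{642}{29}\right)^{2} = \frac{412164}{841}$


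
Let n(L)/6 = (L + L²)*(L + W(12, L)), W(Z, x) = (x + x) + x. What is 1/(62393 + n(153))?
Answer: 1/86582057 ≈ 1.1550e-8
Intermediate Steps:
W(Z, x) = 3*x (W(Z, x) = 2*x + x = 3*x)
n(L) = 24*L*(L + L²) (n(L) = 6*((L + L²)*(L + 3*L)) = 6*((L + L²)*(4*L)) = 6*(4*L*(L + L²)) = 24*L*(L + L²))
1/(62393 + n(153)) = 1/(62393 + 24*153²*(1 + 153)) = 1/(62393 + 24*23409*154) = 1/(62393 + 86519664) = 1/86582057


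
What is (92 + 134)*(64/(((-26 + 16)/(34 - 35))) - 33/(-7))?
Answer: 87914/35 ≈ 2511.8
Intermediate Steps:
(92 + 134)*(64/(((-26 + 16)/(34 - 35))) - 33/(-7)) = 226*(64/((-10/(-1))) - 33*(-1/7)) = 226*(64/((-10*(-1))) + 33/7) = 226*(64/10 + 33/7) = 226*(64*(1/10) + 33/7) = 226*(32/5 + 33/7) = 226*(389/35) = 87914/35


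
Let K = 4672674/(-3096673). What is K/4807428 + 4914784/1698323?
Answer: 12194423523182388799/4213831612415671202 ≈ 2.8939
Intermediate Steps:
K = -4672674/3096673 (K = 4672674*(-1/3096673) = -4672674/3096673 ≈ -1.5089)
K/4807428 + 4914784/1698323 = -4672674/3096673/4807428 + 4914784/1698323 = -4672674/3096673*1/4807428 + 4914784*(1/1698323) = -778779/2481172081174 + 4914784/1698323 = 12194423523182388799/4213831612415671202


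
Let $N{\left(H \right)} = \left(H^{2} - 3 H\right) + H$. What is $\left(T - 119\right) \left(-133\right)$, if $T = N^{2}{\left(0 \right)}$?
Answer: $15827$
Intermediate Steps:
$N{\left(H \right)} = H^{2} - 2 H$
$T = 0$ ($T = \left(0 \left(-2 + 0\right)\right)^{2} = \left(0 \left(-2\right)\right)^{2} = 0^{2} = 0$)
$\left(T - 119\right) \left(-133\right) = \left(0 - 119\right) \left(-133\right) = \left(-119\right) \left(-133\right) = 15827$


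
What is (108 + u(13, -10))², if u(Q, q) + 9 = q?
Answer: 7921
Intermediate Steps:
u(Q, q) = -9 + q
(108 + u(13, -10))² = (108 + (-9 - 10))² = (108 - 19)² = 89² = 7921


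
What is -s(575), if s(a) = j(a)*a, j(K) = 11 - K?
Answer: 324300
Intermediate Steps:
s(a) = a*(11 - a) (s(a) = (11 - a)*a = a*(11 - a))
-s(575) = -575*(11 - 1*575) = -575*(11 - 575) = -575*(-564) = -1*(-324300) = 324300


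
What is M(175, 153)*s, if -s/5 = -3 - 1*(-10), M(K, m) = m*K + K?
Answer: -943250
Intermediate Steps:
M(K, m) = K + K*m (M(K, m) = K*m + K = K + K*m)
s = -35 (s = -5*(-3 - 1*(-10)) = -5*(-3 + 10) = -5*7 = -35)
M(175, 153)*s = (175*(1 + 153))*(-35) = (175*154)*(-35) = 26950*(-35) = -943250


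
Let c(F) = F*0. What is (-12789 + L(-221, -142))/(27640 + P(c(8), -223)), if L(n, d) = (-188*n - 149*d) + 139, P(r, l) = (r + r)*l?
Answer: 6257/3455 ≈ 1.8110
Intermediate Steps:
c(F) = 0
P(r, l) = 2*l*r (P(r, l) = (2*r)*l = 2*l*r)
L(n, d) = 139 - 188*n - 149*d
(-12789 + L(-221, -142))/(27640 + P(c(8), -223)) = (-12789 + (139 - 188*(-221) - 149*(-142)))/(27640 + 2*(-223)*0) = (-12789 + (139 + 41548 + 21158))/(27640 + 0) = (-12789 + 62845)/27640 = 50056*(1/27640) = 6257/3455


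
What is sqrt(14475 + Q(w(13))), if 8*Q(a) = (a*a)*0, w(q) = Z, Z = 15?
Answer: 5*sqrt(579) ≈ 120.31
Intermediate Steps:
w(q) = 15
Q(a) = 0 (Q(a) = ((a*a)*0)/8 = (a**2*0)/8 = (1/8)*0 = 0)
sqrt(14475 + Q(w(13))) = sqrt(14475 + 0) = sqrt(14475) = 5*sqrt(579)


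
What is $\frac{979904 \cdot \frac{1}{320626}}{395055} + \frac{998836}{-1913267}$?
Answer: $- \frac{63257795831628556}{121171890852036405} \approx -0.52205$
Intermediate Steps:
$\frac{979904 \cdot \frac{1}{320626}}{395055} + \frac{998836}{-1913267} = 979904 \cdot \frac{1}{320626} \cdot \frac{1}{395055} + 998836 \left(- \frac{1}{1913267}\right) = \frac{489952}{160313} \cdot \frac{1}{395055} - \frac{998836}{1913267} = \frac{489952}{63332452215} - \frac{998836}{1913267} = - \frac{63257795831628556}{121171890852036405}$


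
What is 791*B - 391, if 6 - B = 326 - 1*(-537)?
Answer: -678278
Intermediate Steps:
B = -857 (B = 6 - (326 - 1*(-537)) = 6 - (326 + 537) = 6 - 1*863 = 6 - 863 = -857)
791*B - 391 = 791*(-857) - 391 = -677887 - 391 = -678278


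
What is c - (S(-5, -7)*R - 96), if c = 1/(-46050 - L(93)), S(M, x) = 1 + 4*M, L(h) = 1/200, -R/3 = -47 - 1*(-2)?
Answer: 24507812461/9210001 ≈ 2661.0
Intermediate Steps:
R = 135 (R = -3*(-47 - 1*(-2)) = -3*(-47 + 2) = -3*(-45) = 135)
L(h) = 1/200
c = -200/9210001 (c = 1/(-46050 - 1*1/200) = 1/(-46050 - 1/200) = 1/(-9210001/200) = -200/9210001 ≈ -2.1716e-5)
c - (S(-5, -7)*R - 96) = -200/9210001 - ((1 + 4*(-5))*135 - 96) = -200/9210001 - ((1 - 20)*135 - 96) = -200/9210001 - (-19*135 - 96) = -200/9210001 - (-2565 - 96) = -200/9210001 - 1*(-2661) = -200/9210001 + 2661 = 24507812461/9210001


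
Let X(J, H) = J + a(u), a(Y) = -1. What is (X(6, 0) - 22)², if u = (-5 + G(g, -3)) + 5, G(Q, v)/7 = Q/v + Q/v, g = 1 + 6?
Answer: 289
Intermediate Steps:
g = 7
G(Q, v) = 14*Q/v (G(Q, v) = 7*(Q/v + Q/v) = 7*(2*Q/v) = 14*Q/v)
u = -98/3 (u = (-5 + 14*7/(-3)) + 5 = (-5 + 14*7*(-⅓)) + 5 = (-5 - 98/3) + 5 = -113/3 + 5 = -98/3 ≈ -32.667)
X(J, H) = -1 + J (X(J, H) = J - 1 = -1 + J)
(X(6, 0) - 22)² = ((-1 + 6) - 22)² = (5 - 22)² = (-17)² = 289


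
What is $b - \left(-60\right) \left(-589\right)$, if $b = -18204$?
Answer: $-53544$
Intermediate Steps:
$b - \left(-60\right) \left(-589\right) = -18204 - \left(-60\right) \left(-589\right) = -18204 - 35340 = -53544$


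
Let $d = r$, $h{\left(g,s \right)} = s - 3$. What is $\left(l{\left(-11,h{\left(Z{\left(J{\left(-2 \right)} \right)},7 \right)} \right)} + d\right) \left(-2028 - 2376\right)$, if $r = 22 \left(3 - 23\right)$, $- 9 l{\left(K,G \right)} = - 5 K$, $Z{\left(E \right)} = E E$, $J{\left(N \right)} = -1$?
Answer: $\frac{5894020}{3} \approx 1.9647 \cdot 10^{6}$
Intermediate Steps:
$Z{\left(E \right)} = E^{2}$
$h{\left(g,s \right)} = -3 + s$
$l{\left(K,G \right)} = \frac{5 K}{9}$ ($l{\left(K,G \right)} = - \frac{\left(-5\right) K}{9} = \frac{5 K}{9}$)
$r = -440$ ($r = 22 \left(-20\right) = -440$)
$d = -440$
$\left(l{\left(-11,h{\left(Z{\left(J{\left(-2 \right)} \right)},7 \right)} \right)} + d\right) \left(-2028 - 2376\right) = \left(\frac{5}{9} \left(-11\right) - 440\right) \left(-2028 - 2376\right) = \left(- \frac{55}{9} - 440\right) \left(-4404\right) = \left(- \frac{4015}{9}\right) \left(-4404\right) = \frac{5894020}{3}$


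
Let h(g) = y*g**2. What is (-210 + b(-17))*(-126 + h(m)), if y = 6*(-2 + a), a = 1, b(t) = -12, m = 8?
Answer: 113220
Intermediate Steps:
y = -6 (y = 6*(-2 + 1) = 6*(-1) = -6)
h(g) = -6*g**2
(-210 + b(-17))*(-126 + h(m)) = (-210 - 12)*(-126 - 6*8**2) = -222*(-126 - 6*64) = -222*(-126 - 384) = -222*(-510) = 113220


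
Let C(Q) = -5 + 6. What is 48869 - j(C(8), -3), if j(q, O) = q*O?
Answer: 48872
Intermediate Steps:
C(Q) = 1
j(q, O) = O*q
48869 - j(C(8), -3) = 48869 - (-3) = 48869 - 1*(-3) = 48869 + 3 = 48872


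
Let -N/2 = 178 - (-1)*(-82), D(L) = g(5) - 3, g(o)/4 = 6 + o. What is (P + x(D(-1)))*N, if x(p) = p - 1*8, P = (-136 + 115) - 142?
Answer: 24960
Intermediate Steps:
g(o) = 24 + 4*o (g(o) = 4*(6 + o) = 24 + 4*o)
D(L) = 41 (D(L) = (24 + 4*5) - 3 = (24 + 20) - 3 = 44 - 3 = 41)
P = -163 (P = -21 - 142 = -163)
x(p) = -8 + p (x(p) = p - 8 = -8 + p)
N = -192 (N = -2*(178 - (-1)*(-82)) = -2*(178 - 1*82) = -2*(178 - 82) = -2*96 = -192)
(P + x(D(-1)))*N = (-163 + (-8 + 41))*(-192) = (-163 + 33)*(-192) = -130*(-192) = 24960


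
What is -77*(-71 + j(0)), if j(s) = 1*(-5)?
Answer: 5852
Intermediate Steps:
j(s) = -5
-77*(-71 + j(0)) = -77*(-71 - 5) = -77*(-76) = 5852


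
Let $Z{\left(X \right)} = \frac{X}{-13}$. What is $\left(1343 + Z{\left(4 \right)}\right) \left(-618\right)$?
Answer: $- \frac{10787190}{13} \approx -8.2978 \cdot 10^{5}$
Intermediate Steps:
$Z{\left(X \right)} = - \frac{X}{13}$ ($Z{\left(X \right)} = X \left(- \frac{1}{13}\right) = - \frac{X}{13}$)
$\left(1343 + Z{\left(4 \right)}\right) \left(-618\right) = \left(1343 - \frac{4}{13}\right) \left(-618\right) = \frac{17455}{13} \left(-618\right) = - \frac{10787190}{13}$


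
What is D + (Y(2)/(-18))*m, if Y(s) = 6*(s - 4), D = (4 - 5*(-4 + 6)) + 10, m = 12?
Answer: 12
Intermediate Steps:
D = 4 (D = (4 - 5*2) + 10 = (4 - 1*10) + 10 = (4 - 10) + 10 = -6 + 10 = 4)
Y(s) = -24 + 6*s (Y(s) = 6*(-4 + s) = -24 + 6*s)
D + (Y(2)/(-18))*m = 4 + ((-24 + 6*2)/(-18))*12 = 4 + ((-24 + 12)*(-1/18))*12 = 4 - 12*(-1/18)*12 = 4 + (⅔)*12 = 4 + 8 = 12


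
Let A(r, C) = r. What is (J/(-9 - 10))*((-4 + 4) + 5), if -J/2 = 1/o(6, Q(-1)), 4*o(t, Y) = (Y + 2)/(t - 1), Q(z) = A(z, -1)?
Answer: 200/19 ≈ 10.526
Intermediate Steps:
Q(z) = z
o(t, Y) = (2 + Y)/(4*(-1 + t)) (o(t, Y) = ((Y + 2)/(t - 1))/4 = ((2 + Y)/(-1 + t))/4 = (2 + Y)/(4*(-1 + t)))
J = -40 (J = -2*4*(-1 + 6)/(2 - 1) = -2/((¼)*1/5) = -2/((¼)*(⅕)*1) = -2/1/20 = -2*20 = -40)
(J/(-9 - 10))*((-4 + 4) + 5) = (-40/(-9 - 10))*((-4 + 4) + 5) = (-40/(-19))*(0 + 5) = -40*(-1/19)*5 = (40/19)*5 = 200/19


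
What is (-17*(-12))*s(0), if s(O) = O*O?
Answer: 0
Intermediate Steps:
s(O) = O²
(-17*(-12))*s(0) = -17*(-12)*0² = 204*0 = 0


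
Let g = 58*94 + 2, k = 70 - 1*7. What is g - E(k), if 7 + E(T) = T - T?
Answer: 5461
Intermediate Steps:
k = 63 (k = 70 - 7 = 63)
E(T) = -7 (E(T) = -7 + (T - T) = -7 + 0 = -7)
g = 5454 (g = 5452 + 2 = 5454)
g - E(k) = 5454 - 1*(-7) = 5454 + 7 = 5461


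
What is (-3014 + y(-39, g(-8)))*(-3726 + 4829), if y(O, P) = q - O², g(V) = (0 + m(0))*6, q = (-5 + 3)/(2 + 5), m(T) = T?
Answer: -35016941/7 ≈ -5.0024e+6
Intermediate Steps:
q = -2/7 ≈ -0.28571
g(V) = 0 (g(V) = (0 + 0)*6 = 0*6 = 0)
y(O, P) = -2/7 - O²
(-3014 + y(-39, g(-8)))*(-3726 + 4829) = (-3014 + (-2/7 - 1*(-39)²))*(-3726 + 4829) = (-3014 + (-2/7 - 1*1521))*1103 = (-3014 + (-2/7 - 1521))*1103 = (-3014 - 10649/7)*1103 = -31747/7*1103 = -35016941/7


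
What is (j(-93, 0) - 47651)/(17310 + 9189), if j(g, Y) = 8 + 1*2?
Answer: -4331/2409 ≈ -1.7978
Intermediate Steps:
j(g, Y) = 10 (j(g, Y) = 8 + 2 = 10)
(j(-93, 0) - 47651)/(17310 + 9189) = (10 - 47651)/(17310 + 9189) = -47641/26499 = -47641*1/26499 = -4331/2409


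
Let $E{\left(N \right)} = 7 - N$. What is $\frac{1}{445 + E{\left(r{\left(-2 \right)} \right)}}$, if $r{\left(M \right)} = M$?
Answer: $\frac{1}{454} \approx 0.0022026$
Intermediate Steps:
$\frac{1}{445 + E{\left(r{\left(-2 \right)} \right)}} = \frac{1}{445 + \left(7 - -2\right)} = \frac{1}{445 + \left(7 + 2\right)} = \frac{1}{445 + 9} = \frac{1}{454}$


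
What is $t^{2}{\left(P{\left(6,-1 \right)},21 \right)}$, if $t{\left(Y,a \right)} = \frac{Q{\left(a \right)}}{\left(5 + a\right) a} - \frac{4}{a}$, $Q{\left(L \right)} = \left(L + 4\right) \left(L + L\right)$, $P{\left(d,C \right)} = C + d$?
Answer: $\frac{223729}{74529} \approx 3.0019$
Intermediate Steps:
$Q{\left(L \right)} = 2 L \left(4 + L\right)$ ($Q{\left(L \right)} = \left(4 + L\right) 2 L = 2 L \left(4 + L\right)$)
$t{\left(Y,a \right)} = - \frac{4}{a} + \frac{2 \left(4 + a\right)}{5 + a}$ ($t{\left(Y,a \right)} = \frac{2 a \left(4 + a\right)}{\left(5 + a\right) a} - \frac{4}{a} = \frac{2 a \left(4 + a\right)}{a \left(5 + a\right)} - \frac{4}{a} = 2 a \left(4 + a\right) \frac{1}{a \left(5 + a\right)} - \frac{4}{a} = \frac{2 \left(4 + a\right)}{5 + a} - \frac{4}{a} = - \frac{4}{a} + \frac{2 \left(4 + a\right)}{5 + a}$)
$t^{2}{\left(P{\left(6,-1 \right)},21 \right)} = \left(\frac{2 \left(-10 + 21^{2} + 2 \cdot 21\right)}{21 \left(5 + 21\right)}\right)^{2} = \left(2 \cdot \frac{1}{21} \cdot \frac{1}{26} \left(-10 + 441 + 42\right)\right)^{2} = \left(2 \cdot \frac{1}{21} \cdot \frac{1}{26} \cdot 473\right)^{2} = \left(\frac{473}{273}\right)^{2} = \frac{223729}{74529}$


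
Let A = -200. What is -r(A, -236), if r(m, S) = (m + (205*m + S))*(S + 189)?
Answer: -1947492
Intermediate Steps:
r(m, S) = (189 + S)*(S + 206*m) (r(m, S) = (m + (S + 205*m))*(189 + S) = (S + 206*m)*(189 + S) = (189 + S)*(S + 206*m))
-r(A, -236) = -((-236)² + 189*(-236) + 38934*(-200) + 206*(-236)*(-200)) = -(55696 - 44604 - 7786800 + 9723200) = -1*1947492 = -1947492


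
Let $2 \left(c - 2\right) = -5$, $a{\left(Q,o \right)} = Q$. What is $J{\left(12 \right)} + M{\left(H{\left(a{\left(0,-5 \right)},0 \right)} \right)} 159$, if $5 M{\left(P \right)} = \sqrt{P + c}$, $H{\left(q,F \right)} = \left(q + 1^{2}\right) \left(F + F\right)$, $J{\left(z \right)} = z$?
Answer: $12 + \frac{159 i \sqrt{2}}{10} \approx 12.0 + 22.486 i$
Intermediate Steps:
$c = - \frac{1}{2}$ ($c = 2 + \frac{1}{2} \left(-5\right) = 2 - \frac{5}{2} = - \frac{1}{2} \approx -0.5$)
$H{\left(q,F \right)} = 2 F \left(1 + q\right)$ ($H{\left(q,F \right)} = \left(q + 1\right) 2 F = \left(1 + q\right) 2 F = 2 F \left(1 + q\right)$)
$M{\left(P \right)} = \frac{\sqrt{- \frac{1}{2} + P}}{5}$ ($M{\left(P \right)} = \frac{\sqrt{P - \frac{1}{2}}}{5} = \frac{\sqrt{- \frac{1}{2} + P}}{5}$)
$J{\left(12 \right)} + M{\left(H{\left(a{\left(0,-5 \right)},0 \right)} \right)} 159 = 12 + \frac{\sqrt{-2 + 4 \cdot 2 \cdot 0 \left(1 + 0\right)}}{10} \cdot 159 = 12 + \frac{\sqrt{-2 + 4 \cdot 2 \cdot 0 \cdot 1}}{10} \cdot 159 = 12 + \frac{\sqrt{-2 + 4 \cdot 0}}{10} \cdot 159 = 12 + \frac{\sqrt{-2 + 0}}{10} \cdot 159 = 12 + \frac{\sqrt{-2}}{10} \cdot 159 = 12 + \frac{i \sqrt{2}}{10} \cdot 159 = 12 + \frac{159 i \sqrt{2}}{10}$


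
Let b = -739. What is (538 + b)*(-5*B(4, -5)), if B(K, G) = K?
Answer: 4020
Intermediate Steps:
(538 + b)*(-5*B(4, -5)) = (538 - 739)*(-5*4) = -201*(-20) = 4020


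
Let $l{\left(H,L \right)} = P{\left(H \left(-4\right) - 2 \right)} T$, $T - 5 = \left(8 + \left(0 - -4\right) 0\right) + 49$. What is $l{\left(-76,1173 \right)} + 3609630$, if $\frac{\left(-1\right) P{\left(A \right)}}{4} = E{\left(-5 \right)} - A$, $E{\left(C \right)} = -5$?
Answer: $3685766$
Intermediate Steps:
$P{\left(A \right)} = 20 + 4 A$ ($P{\left(A \right)} = - 4 \left(-5 - A\right) = 20 + 4 A$)
$T = 62$ ($T = 5 + \left(\left(8 + \left(0 - -4\right) 0\right) + 49\right) = 5 + \left(\left(8 + \left(0 + 4\right) 0\right) + 49\right) = 5 + \left(\left(8 + 4 \cdot 0\right) + 49\right) = 5 + \left(\left(8 + 0\right) + 49\right) = 5 + \left(8 + 49\right) = 5 + 57 = 62$)
$l{\left(H,L \right)} = 744 - 992 H$ ($l{\left(H,L \right)} = \left(20 + 4 \left(H \left(-4\right) - 2\right)\right) 62 = \left(20 + 4 \left(- 4 H - 2\right)\right) 62 = \left(20 + 4 \left(-2 - 4 H\right)\right) 62 = \left(20 - \left(8 + 16 H\right)\right) 62 = \left(12 - 16 H\right) 62 = 744 - 992 H$)
$l{\left(-76,1173 \right)} + 3609630 = \left(744 - -75392\right) + 3609630 = \left(744 + 75392\right) + 3609630 = 76136 + 3609630 = 3685766$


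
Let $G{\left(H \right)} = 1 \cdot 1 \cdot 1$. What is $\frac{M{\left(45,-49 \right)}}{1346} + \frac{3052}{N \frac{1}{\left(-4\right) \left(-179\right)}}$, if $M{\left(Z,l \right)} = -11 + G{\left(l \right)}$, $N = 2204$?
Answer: $\frac{367662529}{370823} \approx 991.48$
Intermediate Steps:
$G{\left(H \right)} = 1$ ($G{\left(H \right)} = 1 \cdot 1 = 1$)
$M{\left(Z,l \right)} = -10$ ($M{\left(Z,l \right)} = -11 + 1 = -10$)
$\frac{M{\left(45,-49 \right)}}{1346} + \frac{3052}{N \frac{1}{\left(-4\right) \left(-179\right)}} = - \frac{10}{1346} + \frac{3052}{2204 \frac{1}{\left(-4\right) \left(-179\right)}} = \left(-10\right) \frac{1}{1346} + \frac{3052}{2204 \cdot \frac{1}{716}} = - \frac{5}{673} + \frac{3052}{2204 \cdot \frac{1}{716}} = - \frac{5}{673} + \frac{3052}{\frac{551}{179}} = - \frac{5}{673} + 3052 \cdot \frac{179}{551} = - \frac{5}{673} + \frac{546308}{551} = \frac{367662529}{370823}$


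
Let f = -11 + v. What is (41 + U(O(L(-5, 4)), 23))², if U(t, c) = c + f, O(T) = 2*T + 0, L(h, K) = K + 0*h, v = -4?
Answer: 2401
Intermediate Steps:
L(h, K) = K (L(h, K) = K + 0 = K)
f = -15 (f = -11 - 4 = -15)
O(T) = 2*T
U(t, c) = -15 + c (U(t, c) = c - 15 = -15 + c)
(41 + U(O(L(-5, 4)), 23))² = (41 + (-15 + 23))² = (41 + 8)² = 49² = 2401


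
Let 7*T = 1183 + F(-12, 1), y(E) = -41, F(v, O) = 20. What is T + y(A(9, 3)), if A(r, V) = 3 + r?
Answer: 916/7 ≈ 130.86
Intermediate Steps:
T = 1203/7 (T = (1183 + 20)/7 = (⅐)*1203 = 1203/7 ≈ 171.86)
T + y(A(9, 3)) = 1203/7 - 41 = 916/7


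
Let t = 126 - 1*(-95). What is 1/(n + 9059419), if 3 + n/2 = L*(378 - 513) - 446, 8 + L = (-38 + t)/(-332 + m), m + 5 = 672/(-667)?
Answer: 225451/2042772548601 ≈ 1.1037e-7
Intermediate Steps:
m = -4007/667 (m = -5 + 672/(-667) = -5 + 672*(-1/667) = -5 - 672/667 = -4007/667 ≈ -6.0075)
t = 221 (t = 126 + 95 = 221)
L = -1925669/225451 (L = -8 + (-38 + 221)/(-332 - 4007/667) = -8 + 183/(-225451/667) = -8 + 183*(-667/225451) = -8 - 122061/225451 = -1925669/225451 ≈ -8.5414)
n = 317475632/225451 (n = -6 + 2*(-1925669*(378 - 513)/225451 - 446) = -6 + 2*(-1925669/225451*(-135) - 446) = -6 + 2*(259965315/225451 - 446) = -6 + 2*(159414169/225451) = -6 + 318828338/225451 = 317475632/225451 ≈ 1408.2)
1/(n + 9059419) = 1/(317475632/225451 + 9059419) = 1/(2042772548601/225451) = 225451/2042772548601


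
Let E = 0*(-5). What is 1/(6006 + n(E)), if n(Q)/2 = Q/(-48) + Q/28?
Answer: 1/6006 ≈ 0.00016650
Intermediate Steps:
E = 0
n(Q) = 5*Q/168 (n(Q) = 2*(Q/(-48) + Q/28) = 2*(Q*(-1/48) + Q*(1/28)) = 2*(-Q/48 + Q/28) = 2*(5*Q/336) = 5*Q/168)
1/(6006 + n(E)) = 1/(6006 + (5/168)*0) = 1/(6006 + 0) = 1/6006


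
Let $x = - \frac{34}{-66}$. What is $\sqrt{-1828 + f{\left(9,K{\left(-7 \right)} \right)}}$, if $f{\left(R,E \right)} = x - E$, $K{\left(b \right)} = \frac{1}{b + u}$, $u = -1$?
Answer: $\frac{i \sqrt{31839918}}{132} \approx 42.748 i$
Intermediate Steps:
$K{\left(b \right)} = \frac{1}{-1 + b}$ ($K{\left(b \right)} = \frac{1}{b - 1} = \frac{1}{-1 + b}$)
$x = \frac{17}{33}$ ($x = \left(-34\right) \left(- \frac{1}{66}\right) = \frac{17}{33} \approx 0.51515$)
$f{\left(R,E \right)} = \frac{17}{33} - E$
$\sqrt{-1828 + f{\left(9,K{\left(-7 \right)} \right)}} = \sqrt{-1828 + \left(\frac{17}{33} - \frac{1}{-1 - 7}\right)} = \sqrt{-1828 + \left(\frac{17}{33} - \frac{1}{-8}\right)} = \sqrt{-1828 + \left(\frac{17}{33} - - \frac{1}{8}\right)} = \sqrt{-1828 + \left(\frac{17}{33} + \frac{1}{8}\right)} = \sqrt{-1828 + \frac{169}{264}} = \sqrt{- \frac{482423}{264}} = \frac{i \sqrt{31839918}}{132}$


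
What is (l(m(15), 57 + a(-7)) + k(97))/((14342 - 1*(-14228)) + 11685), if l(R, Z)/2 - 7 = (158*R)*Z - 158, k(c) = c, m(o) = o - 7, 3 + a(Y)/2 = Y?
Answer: 93331/40255 ≈ 2.3185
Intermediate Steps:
a(Y) = -6 + 2*Y
m(o) = -7 + o
l(R, Z) = -302 + 316*R*Z (l(R, Z) = 14 + 2*((158*R)*Z - 158) = 14 + 2*(158*R*Z - 158) = 14 + 2*(-158 + 158*R*Z) = 14 + (-316 + 316*R*Z) = -302 + 316*R*Z)
(l(m(15), 57 + a(-7)) + k(97))/((14342 - 1*(-14228)) + 11685) = ((-302 + 316*(-7 + 15)*(57 + (-6 + 2*(-7)))) + 97)/((14342 - 1*(-14228)) + 11685) = ((-302 + 316*8*(57 + (-6 - 14))) + 97)/((14342 + 14228) + 11685) = ((-302 + 316*8*(57 - 20)) + 97)/(28570 + 11685) = ((-302 + 316*8*37) + 97)/40255 = ((-302 + 93536) + 97)*(1/40255) = (93234 + 97)*(1/40255) = 93331*(1/40255) = 93331/40255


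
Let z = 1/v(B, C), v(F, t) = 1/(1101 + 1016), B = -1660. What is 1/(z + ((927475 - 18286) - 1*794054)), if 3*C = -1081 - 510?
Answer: 1/117252 ≈ 8.5286e-6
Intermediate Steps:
C = -1591/3 (C = (-1081 - 510)/3 = (⅓)*(-1591) = -1591/3 ≈ -530.33)
v(F, t) = 1/2117
z = 2117 (z = 1/(1/2117) = 2117)
1/(z + ((927475 - 18286) - 1*794054)) = 1/(2117 + ((927475 - 18286) - 1*794054)) = 1/(2117 + (909189 - 794054)) = 1/(2117 + 115135) = 1/117252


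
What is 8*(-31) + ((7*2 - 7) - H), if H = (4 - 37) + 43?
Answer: -251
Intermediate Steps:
H = 10 (H = -33 + 43 = 10)
8*(-31) + ((7*2 - 7) - H) = 8*(-31) + ((7*2 - 7) - 1*10) = -248 + ((14 - 7) - 10) = -248 + (7 - 10) = -248 - 3 = -251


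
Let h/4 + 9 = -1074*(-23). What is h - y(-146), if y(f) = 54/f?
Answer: 7210383/73 ≈ 98772.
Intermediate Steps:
h = 98772 (h = -36 + 4*(-1074*(-23)) = -36 + 4*24702 = -36 + 98808 = 98772)
h - y(-146) = 98772 - 54/(-146) = 98772 - 54*(-1)/146 = 98772 - 1*(-27/73) = 98772 + 27/73 = 7210383/73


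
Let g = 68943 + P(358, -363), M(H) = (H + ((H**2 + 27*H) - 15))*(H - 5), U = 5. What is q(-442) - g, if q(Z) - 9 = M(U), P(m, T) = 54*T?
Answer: -49332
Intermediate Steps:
M(H) = (-5 + H)*(-15 + H**2 + 28*H) (M(H) = (H + (-15 + H**2 + 27*H))*(-5 + H) = (-15 + H**2 + 28*H)*(-5 + H) = (-5 + H)*(-15 + H**2 + 28*H))
q(Z) = 9 (q(Z) = 9 + (75 + 5**3 - 155*5 + 23*5**2) = 9 + (75 + 125 - 775 + 23*25) = 9 + (75 + 125 - 775 + 575) = 9 + 0 = 9)
g = 49341 (g = 68943 + 54*(-363) = 68943 - 19602 = 49341)
q(-442) - g = 9 - 1*49341 = 9 - 49341 = -49332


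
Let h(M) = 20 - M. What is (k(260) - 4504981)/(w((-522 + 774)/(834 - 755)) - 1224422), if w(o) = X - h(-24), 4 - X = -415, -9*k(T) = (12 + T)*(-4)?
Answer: 40543741/11016423 ≈ 3.6803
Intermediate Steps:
k(T) = 16/3 + 4*T/9 (k(T) = -(12 + T)*(-4)/9 = -(-48 - 4*T)/9 = 16/3 + 4*T/9)
X = 419 (X = 4 - 1*(-415) = 4 + 415 = 419)
w(o) = 375 (w(o) = 419 - (20 - 1*(-24)) = 419 - (20 + 24) = 419 - 1*44 = 419 - 44 = 375)
(k(260) - 4504981)/(w((-522 + 774)/(834 - 755)) - 1224422) = ((16/3 + (4/9)*260) - 4504981)/(375 - 1224422) = ((16/3 + 1040/9) - 4504981)/(-1224047) = (1088/9 - 4504981)*(-1/1224047) = -40543741/9*(-1/1224047) = 40543741/11016423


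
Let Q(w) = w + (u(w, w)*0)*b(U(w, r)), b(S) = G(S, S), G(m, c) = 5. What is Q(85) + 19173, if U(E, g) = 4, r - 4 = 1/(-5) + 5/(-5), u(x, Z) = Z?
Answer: 19258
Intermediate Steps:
r = 14/5 (r = 4 + (1/(-5) + 5/(-5)) = 4 + (1*(-⅕) + 5*(-⅕)) = 4 + (-⅕ - 1) = 4 - 6/5 = 14/5 ≈ 2.8000)
b(S) = 5
Q(w) = w (Q(w) = w + (w*0)*5 = w + 0*5 = w + 0 = w)
Q(85) + 19173 = 85 + 19173 = 19258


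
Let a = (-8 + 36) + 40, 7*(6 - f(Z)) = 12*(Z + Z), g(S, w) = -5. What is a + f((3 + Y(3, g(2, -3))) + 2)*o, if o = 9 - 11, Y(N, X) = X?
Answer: 56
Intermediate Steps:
f(Z) = 6 - 24*Z/7 (f(Z) = 6 - 12*(Z + Z)/7 = 6 - 12*2*Z/7 = 6 - 24*Z/7)
a = 68 (a = 28 + 40 = 68)
o = -2
a + f((3 + Y(3, g(2, -3))) + 2)*o = 68 + (6 - 24*((3 - 5) + 2)/7)*(-2) = 68 + (6 - 24*(-2 + 2)/7)*(-2) = 68 + (6 - 24/7*0)*(-2) = 68 + (6 + 0)*(-2) = 68 + 6*(-2) = 68 - 12 = 56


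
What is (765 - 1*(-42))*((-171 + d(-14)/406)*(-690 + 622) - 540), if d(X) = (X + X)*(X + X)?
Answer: 256419408/29 ≈ 8.8420e+6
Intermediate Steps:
d(X) = 4*X² (d(X) = (2*X)*(2*X) = 4*X²)
(765 - 1*(-42))*((-171 + d(-14)/406)*(-690 + 622) - 540) = (765 - 1*(-42))*((-171 + (4*(-14)²)/406)*(-690 + 622) - 540) = (765 + 42)*((-171 + (4*196)*(1/406))*(-68) - 540) = 807*((-171 + 784*(1/406))*(-68) - 540) = 807*((-171 + 56/29)*(-68) - 540) = 807*(-4903/29*(-68) - 540) = 807*(333404/29 - 540) = 807*(317744/29) = 256419408/29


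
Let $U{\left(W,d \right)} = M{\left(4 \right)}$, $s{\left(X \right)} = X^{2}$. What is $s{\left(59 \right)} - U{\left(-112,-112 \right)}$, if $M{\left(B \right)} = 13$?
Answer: $3468$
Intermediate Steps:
$U{\left(W,d \right)} = 13$
$s{\left(59 \right)} - U{\left(-112,-112 \right)} = 59^{2} - 13 = 3481 - 13 = 3468$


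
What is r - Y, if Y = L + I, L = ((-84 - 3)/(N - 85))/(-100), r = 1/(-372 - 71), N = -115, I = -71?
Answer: 629078541/8860000 ≈ 71.002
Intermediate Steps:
r = -1/443 (r = 1/(-443) = -1/443 ≈ -0.0022573)
L = -87/20000 (L = ((-84 - 3)/(-115 - 85))/(-100) = -87/(-200)*(-1/100) = -87*(-1/200)*(-1/100) = (87/200)*(-1/100) = -87/20000 ≈ -0.0043500)
Y = -1420087/20000 (Y = -87/20000 - 71 = -1420087/20000 ≈ -71.004)
r - Y = -1/443 - 1*(-1420087/20000) = -1/443 + 1420087/20000 = 629078541/8860000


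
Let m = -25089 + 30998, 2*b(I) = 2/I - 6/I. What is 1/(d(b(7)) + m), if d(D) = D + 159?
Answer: 7/42474 ≈ 0.00016481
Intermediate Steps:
b(I) = -2/I (b(I) = (2/I - 6/I)/2 = (-4/I)/2 = -2/I)
m = 5909
d(D) = 159 + D
1/(d(b(7)) + m) = 1/((159 - 2/7) + 5909) = 1/(1111/7 + 5909) = 1/(42474/7) = 7/42474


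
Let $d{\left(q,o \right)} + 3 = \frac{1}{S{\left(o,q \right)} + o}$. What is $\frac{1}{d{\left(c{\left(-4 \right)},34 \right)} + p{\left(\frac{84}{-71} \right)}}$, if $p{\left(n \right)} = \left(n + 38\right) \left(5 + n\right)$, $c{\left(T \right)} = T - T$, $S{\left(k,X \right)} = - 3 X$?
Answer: $\frac{171394}{23576255} \approx 0.0072698$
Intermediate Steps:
$c{\left(T \right)} = 0$
$p{\left(n \right)} = \left(5 + n\right) \left(38 + n\right)$ ($p{\left(n \right)} = \left(38 + n\right) \left(5 + n\right) = \left(5 + n\right) \left(38 + n\right)$)
$d{\left(q,o \right)} = -3 + \frac{1}{o - 3 q}$ ($d{\left(q,o \right)} = -3 + \frac{1}{- 3 q + o} = -3 + \frac{1}{o - 3 q}$)
$\frac{1}{d{\left(c{\left(-4 \right)},34 \right)} + p{\left(\frac{84}{-71} \right)}} = \frac{1}{\frac{1 - 102 + 9 \cdot 0}{34 - 0} + \left(190 + \left(\frac{84}{-71}\right)^{2} + 43 \frac{84}{-71}\right)} = \frac{1}{\frac{1 - 102 + 0}{34 + 0} + \left(190 + \left(84 \left(- \frac{1}{71}\right)\right)^{2} + 43 \cdot 84 \left(- \frac{1}{71}\right)\right)} = \frac{1}{\frac{1}{34} \left(-101\right) + \left(190 + \left(- \frac{84}{71}\right)^{2} + 43 \left(- \frac{84}{71}\right)\right)} = \frac{1}{\frac{1}{34} \left(-101\right) + \left(190 + \frac{7056}{5041} - \frac{3612}{71}\right)} = \frac{1}{- \frac{101}{34} + \frac{708394}{5041}} = \frac{1}{\frac{23576255}{171394}} = \frac{171394}{23576255}$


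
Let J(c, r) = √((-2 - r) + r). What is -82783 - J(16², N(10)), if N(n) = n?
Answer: -82783 - I*√2 ≈ -82783.0 - 1.4142*I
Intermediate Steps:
J(c, r) = I*√2 (J(c, r) = √(-2) = I*√2)
-82783 - J(16², N(10)) = -82783 - I*√2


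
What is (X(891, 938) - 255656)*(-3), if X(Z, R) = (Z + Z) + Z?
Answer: 758949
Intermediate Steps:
X(Z, R) = 3*Z (X(Z, R) = 2*Z + Z = 3*Z)
(X(891, 938) - 255656)*(-3) = (3*891 - 255656)*(-3) = (2673 - 255656)*(-3) = -252983*(-3) = 758949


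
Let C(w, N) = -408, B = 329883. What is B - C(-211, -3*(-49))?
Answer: 330291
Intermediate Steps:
B - C(-211, -3*(-49)) = 329883 - 1*(-408) = 329883 + 408 = 330291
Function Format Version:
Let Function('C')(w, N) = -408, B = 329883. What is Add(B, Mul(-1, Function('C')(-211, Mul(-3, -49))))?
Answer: 330291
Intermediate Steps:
Add(B, Mul(-1, Function('C')(-211, Mul(-3, -49)))) = Add(329883, Mul(-1, -408)) = Add(329883, 408) = 330291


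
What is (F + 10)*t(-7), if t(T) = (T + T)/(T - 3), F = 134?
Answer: 1008/5 ≈ 201.60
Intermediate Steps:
t(T) = 2*T/(-3 + T) (t(T) = (2*T)/(-3 + T) = 2*T/(-3 + T))
(F + 10)*t(-7) = (134 + 10)*(2*(-7)/(-3 - 7)) = 144*(2*(-7)/(-10)) = 144*(2*(-7)*(-⅒)) = 144*(7/5) = 1008/5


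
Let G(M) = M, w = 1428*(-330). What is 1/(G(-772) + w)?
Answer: -1/472012 ≈ -2.1186e-6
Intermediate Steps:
w = -471240
1/(G(-772) + w) = 1/(-772 - 471240) = 1/(-472012) = -1/472012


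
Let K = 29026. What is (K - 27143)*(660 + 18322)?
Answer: 35743106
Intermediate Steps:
(K - 27143)*(660 + 18322) = (29026 - 27143)*(660 + 18322) = 1883*18982 = 35743106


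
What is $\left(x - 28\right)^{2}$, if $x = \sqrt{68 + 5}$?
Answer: $\left(28 - \sqrt{73}\right)^{2} \approx 378.54$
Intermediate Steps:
$x = \sqrt{73} \approx 8.544$
$\left(x - 28\right)^{2} = \left(\sqrt{73} - 28\right)^{2} = \left(-28 + \sqrt{73}\right)^{2}$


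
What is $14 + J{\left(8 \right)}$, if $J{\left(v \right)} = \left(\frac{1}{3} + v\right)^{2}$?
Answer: $\frac{751}{9} \approx 83.444$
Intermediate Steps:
$J{\left(v \right)} = \left(\frac{1}{3} + v\right)^{2}$
$14 + J{\left(8 \right)} = 14 + \frac{\left(1 + 3 \cdot 8\right)^{2}}{9} = 14 + \frac{\left(1 + 24\right)^{2}}{9} = 14 + \frac{25^{2}}{9} = 14 + \frac{1}{9} \cdot 625 = 14 + \frac{625}{9} = \frac{751}{9}$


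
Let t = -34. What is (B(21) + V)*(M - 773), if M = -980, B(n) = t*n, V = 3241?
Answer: -4429831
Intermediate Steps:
B(n) = -34*n
(B(21) + V)*(M - 773) = (-34*21 + 3241)*(-980 - 773) = (-714 + 3241)*(-1753) = 2527*(-1753) = -4429831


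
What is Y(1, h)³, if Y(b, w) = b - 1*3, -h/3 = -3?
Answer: -8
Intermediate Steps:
h = 9 (h = -3*(-3) = 9)
Y(b, w) = -3 + b (Y(b, w) = b - 3 = -3 + b)
Y(1, h)³ = (-3 + 1)³ = (-2)³ = -8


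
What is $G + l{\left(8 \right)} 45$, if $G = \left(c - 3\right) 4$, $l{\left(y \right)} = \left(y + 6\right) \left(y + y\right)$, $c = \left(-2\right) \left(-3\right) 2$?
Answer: $10116$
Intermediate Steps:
$c = 12$ ($c = 6 \cdot 2 = 12$)
$l{\left(y \right)} = 2 y \left(6 + y\right)$ ($l{\left(y \right)} = \left(6 + y\right) 2 y = 2 y \left(6 + y\right)$)
$G = 36$ ($G = \left(12 - 3\right) 4 = 9 \cdot 4 = 36$)
$G + l{\left(8 \right)} 45 = 36 + 2 \cdot 8 \left(6 + 8\right) 45 = 36 + 2 \cdot 8 \cdot 14 \cdot 45 = 36 + 224 \cdot 45 = 36 + 10080 = 10116$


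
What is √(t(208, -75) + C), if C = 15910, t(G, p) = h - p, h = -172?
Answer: 3*√1757 ≈ 125.75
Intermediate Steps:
t(G, p) = -172 - p
√(t(208, -75) + C) = √((-172 - 1*(-75)) + 15910) = √((-172 + 75) + 15910) = √(-97 + 15910) = √15813 = 3*√1757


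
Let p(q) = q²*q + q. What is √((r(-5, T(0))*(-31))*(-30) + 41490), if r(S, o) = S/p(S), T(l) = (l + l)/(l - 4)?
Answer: √7017855/13 ≈ 203.78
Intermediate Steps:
p(q) = q + q³ (p(q) = q³ + q = q + q³)
T(l) = 2*l/(-4 + l) (T(l) = (2*l)/(-4 + l) = 2*l/(-4 + l))
r(S, o) = S/(S + S³)
√((r(-5, T(0))*(-31))*(-30) + 41490) = √((-31/(1 + (-5)²))*(-30) + 41490) = √((-31/(1 + 25))*(-30) + 41490) = √((-31/26)*(-30) + 41490) = √(((1/26)*(-31))*(-30) + 41490) = √(-31/26*(-30) + 41490) = √(465/13 + 41490) = √(539835/13) = √7017855/13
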